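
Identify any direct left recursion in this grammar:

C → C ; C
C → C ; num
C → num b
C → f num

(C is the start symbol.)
Direct left recursion occurs when N → N α for some non-terminal N (the right-hand side begins with the left-hand side itself).

C → C ; C: LEFT RECURSIVE (starts with C)
C → C ; num: LEFT RECURSIVE (starts with C)
C → num b: starts with num
C → f num: starts with f

The grammar has direct left recursion on: C.

Answer: Yes, C is left-recursive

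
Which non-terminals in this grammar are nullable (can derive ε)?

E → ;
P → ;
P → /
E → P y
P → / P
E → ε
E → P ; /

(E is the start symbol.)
{ 'E' }

ε-productions: E → ε
So E is immediately nullable.
No further non-terminal can be added: every production for the remaining non-terminals contains a terminal or a non-nullable non-terminal.
Nullable = { 'E' }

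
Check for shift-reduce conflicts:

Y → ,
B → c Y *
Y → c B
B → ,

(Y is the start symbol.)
No shift-reduce conflicts

Augment with Y' → Y and build the canonical LR(0) collection (I0 = CLOSURE({[Y' → . Y]}), then GOTO on every symbol after a dot until no new states appear). It has 9 states:
  I0: { [Y → . ,], [Y → . c B], [Y' → . Y] }  — shift
  I1: { [Y → , .] }  — reduce
  I2: { [Y' → Y .] }  — accept
  I3: { [B → . ,], [B → . c Y *], [Y → c . B] }  — shift
  I4: { [B → , .] }  — reduce
  I5: { [Y → c B .] }  — reduce
  I6: { [B → c . Y *], [Y → . ,], [Y → . c B] }  — shift
  I7: { [B → c Y . *] }  — shift
  I8: { [B → c Y * .] }  — reduce

No state contains both a complete item and a shift item.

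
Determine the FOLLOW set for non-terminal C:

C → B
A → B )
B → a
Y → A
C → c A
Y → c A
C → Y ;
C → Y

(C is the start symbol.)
{ $ }

To compute FOLLOW(C), find every occurrence of C on a right-hand side N → α C β: add FIRST(β) \ {ε}, and if β is empty or nullable also add FOLLOW(N). Iterate to a fixed point.

C is the start symbol, so $ ∈ FOLLOW(C).
C does not occur on any right-hand side.

Taking the union: FOLLOW(C) = { $ }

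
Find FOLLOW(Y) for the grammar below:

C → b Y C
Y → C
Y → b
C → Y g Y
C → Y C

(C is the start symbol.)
{ $, 'b', 'g' }

In C → b Y C: Y is followed by C, add FIRST(C) \ {ε} = { 'b' }
In C → Y g Y: Y is followed by g Y, add FIRST(g Y) \ {ε} = { 'g' }
In C → Y g Y: Y is at the end, add FOLLOW(C)
In C → Y C: Y is followed by C, add FIRST(C) \ {ε} = { 'b' }

The FOLLOW sets referred to above (computed the same way, to a fixed point):
  FOLLOW(C) = { $, 'b', 'g' }

Taking the union: FOLLOW(Y) = { $, 'b', 'g' }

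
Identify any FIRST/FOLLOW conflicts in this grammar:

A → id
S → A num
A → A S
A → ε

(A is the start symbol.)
Yes. A → id with FOLLOW(A) on { 'id' }; A → A S with FOLLOW(A) on { 'id', 'num' }

Nullable non-terminals: A.
FIRST sets used below: FIRST(A) = { 'id', 'num', ε }, FIRST(S) = { 'id', 'num' }

A: nullable alternative(s) A → ε; FOLLOW(A) = { $, 'id', 'num' }
  A → id: FIRST \ {ε} = { 'id' } — overlaps FOLLOW(A) on { 'id' }: CONFLICT
  A → A S: FIRST \ {ε} = { 'id', 'num' } — overlaps FOLLOW(A) on { 'id', 'num' }: CONFLICT
  A → ε: FIRST \ {ε} = { } — this is the only nullable alternative, skip

S has no nullable alternative, so no FIRST/FOLLOW check is needed there.

So the grammar has 2 FIRST/FOLLOW conflicts (marked CONFLICT above).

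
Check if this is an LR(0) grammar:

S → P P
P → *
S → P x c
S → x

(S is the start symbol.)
Yes, the grammar is LR(0)

A grammar is LR(0) if no state in the canonical LR(0) collection has:
  - both a shift item (dot before a terminal) and a complete item (shift-reduce conflict), or
  - two or more complete items (reduce-reduce conflict; the accept item [S' → S .] counts as a complete item here).

Augment with S' → S and build the canonical LR(0) collection (I0 = CLOSURE({[S' → . S]}), then GOTO on every symbol after a dot until no new states appear). It has 8 states:
  I0: { [P → . *], [S → . P P], [S → . P x c], [S → . x], [S' → . S] }  — shift
  I1: { [P → * .] }  — reduce
  I2: { [P → . *], [S → P . P], [S → P . x c] }  — shift
  I3: { [S' → S .] }  — accept
  I4: { [S → x .] }  — reduce
  I5: { [S → P P .] }  — reduce
  I6: { [S → P x . c] }  — shift
  I7: { [S → P x c .] }  — reduce

Every state is either a pure shift/goto state or contains exactly one complete item and nothing to shift — no conflicts. The grammar is LR(0).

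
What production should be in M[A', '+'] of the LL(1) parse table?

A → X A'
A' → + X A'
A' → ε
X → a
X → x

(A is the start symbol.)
To find M[A', '+'], we find productions for A' where '+' is in the predict set (PREDICT(N → α) = (FIRST(α) \ {ε}) ∪ (FOLLOW(N) if α ⇒* ε)).

Relevant sets:
  FOLLOW(A') = { $ }

A' → + X A': PREDICT = { '+' }
  '+' is in predict set, so this production goes in M[A', '+']
A' → ε: PREDICT = { $ }

M[A', '+'] = A' → + X A'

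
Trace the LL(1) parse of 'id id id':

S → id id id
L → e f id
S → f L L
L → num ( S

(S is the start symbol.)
LL(1) parsing maintains a stack (initially the start symbol over $) and the input. At each step: if the stack top is a terminal, match it against the current input token; if it is a non-terminal N, replace it with the RHS of M[N, lookahead] (the unique production whose predict set contains the lookahead).

Stack is shown with the top on the left.

Stack       Input       Action
------------------------------
S $         id id id $  output S → id id id
id id id $  id id id $  match 'id'
id id $     id id $     match 'id'
id $        id $        match 'id'
$           $           accept

The string is accepted.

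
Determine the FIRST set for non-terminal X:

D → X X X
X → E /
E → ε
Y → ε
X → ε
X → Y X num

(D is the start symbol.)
FIRST sets of the other non-terminals involved (by the same procedure, iterated to a fixed point):
  FIRST(E) = { ε }
  FIRST(Y) = { ε }

From X → E /:
  - E is a non-terminal: add FIRST(E) \ {ε} = { }
    E is nullable, so continue to the next symbol
  - '/' is a terminal: add '/' and stop
From X → ε:
  - ε-production, so ε ∈ FIRST(X)
From X → Y X num:
  - Y is a non-terminal: add FIRST(Y) \ {ε} = { }
    Y is nullable, so continue to the next symbol
  - X is the symbol being defined: contributes nothing new
    X is nullable, so continue to the next symbol
  - num is a terminal: add 'num' and stop

Collecting: FIRST(X) = { '/', 'num', ε }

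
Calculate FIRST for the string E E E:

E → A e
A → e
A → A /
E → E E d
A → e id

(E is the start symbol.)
FIRST sets of the non-terminals involved (from the grammar, by fixed-point iteration):
  FIRST(E) = { 'e' }

To compute FIRST(E E E), process the symbols left to right:
Symbol E is a non-terminal. Add FIRST(E) \ {ε} = { 'e' }
E is not nullable (ε ∉ FIRST(E)), so stop here.
FIRST(E E E) = { 'e' }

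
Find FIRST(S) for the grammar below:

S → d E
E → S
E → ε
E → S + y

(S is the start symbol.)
{ 'd' }

To compute FIRST(S), examine every production with S on the left-hand side, reading each right-hand side left to right until a non-nullable symbol is reached.

From S → d E:
  - d is a terminal: add 'd' and stop

Collecting: FIRST(S) = { 'd' }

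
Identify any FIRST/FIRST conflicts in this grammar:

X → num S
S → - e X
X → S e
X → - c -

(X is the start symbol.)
A FIRST/FIRST conflict occurs when two productions N → α and N → β for the same non-terminal have FIRST(α) ∩ FIRST(β) ≠ ∅ (with ε ∈ FIRST of a nullable right-hand side, so two nullable alternatives also conflict).

FIRST sets of the non-terminals at (or reachable through a nullable prefix from) the front of some alternative:
  FIRST(S) = { '-' }

Productions for X:
  X → num S: FIRST = { 'num' }
  X → S e: FIRST = { '-' }
  X → - c -: FIRST = { '-' }
S has only one production, so no FIRST/FIRST conflict is possible there.

Conflict for X: X → S e and X → - c -
  Overlap: { '-' }

Answer: Yes. X → S e / X → '-' c '-' on { '-' }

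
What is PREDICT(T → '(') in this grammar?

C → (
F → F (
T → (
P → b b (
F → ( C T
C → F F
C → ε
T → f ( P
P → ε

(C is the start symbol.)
{ '(' }

PREDICT(T → '(') = (FIRST(RHS) \ {ε}) ∪ (FOLLOW(T) if ε ∈ FIRST(RHS), i.e. RHS ⇒* ε)
FIRST('(') = { '(' }
ε ∉ FIRST('('), so FOLLOW(T) is not added.
PREDICT(T → '(') = { '(' }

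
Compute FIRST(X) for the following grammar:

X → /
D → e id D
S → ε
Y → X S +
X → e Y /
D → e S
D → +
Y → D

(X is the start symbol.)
{ '/', 'e' }

From X → /:
  - '/' is a terminal: add '/' and stop
From X → e Y /:
  - e is a terminal: add 'e' and stop

Collecting: FIRST(X) = { '/', 'e' }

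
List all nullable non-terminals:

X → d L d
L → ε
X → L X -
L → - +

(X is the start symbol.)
{ 'L' }

A non-terminal is nullable if it can derive ε (the empty string): either it has an ε-production, or it has a production whose right-hand side consists entirely of nullable non-terminals.

ε-productions: L → ε
So L is immediately nullable.
No further non-terminal can be added: every production for the remaining non-terminals contains a terminal or a non-nullable non-terminal.
Nullable = { 'L' }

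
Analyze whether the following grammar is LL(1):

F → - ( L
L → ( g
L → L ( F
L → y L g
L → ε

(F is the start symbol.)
A grammar is LL(1) if for each non-terminal N with multiple productions, the predict sets of those productions are pairwise disjoint, where PREDICT(N → α) = (FIRST(α) \ {ε}) ∪ (FOLLOW(N) if α ⇒* ε).

Relevant sets:
  FIRST(L) = { '(', 'y', ε }
  FOLLOW(L) = { $, '(', 'g' }

For L:
  PREDICT(L → '(' g) = { '(' }
  PREDICT(L → L '(' F) = { '(', 'y' }
  PREDICT(L → y L g) = { 'y' }
  PREDICT(L → ε) = { $, '(', 'g' }
F has a single production, so nothing to check there.

Conflict found: Predict set conflict for L: { '(' }
The grammar is NOT LL(1).

Answer: No. Predict set conflict for L: { '(' }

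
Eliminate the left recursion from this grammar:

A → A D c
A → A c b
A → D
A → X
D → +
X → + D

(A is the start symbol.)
A → D A'
A → X A'
A' → D c A'
A' → c b A'
A' → ε
D → +
X → + D

A is directly left-recursive. The standard transformation for
  A → A α₁ | ... | A α_m | β₁ | ... | β_n
is
  A  → β₁ A' | ... | β_n A'
  A' → α₁ A' | ... | α_m A' | ε

A → D becomes A → D A'
A → X becomes A → X A'
A → A D c becomes A' → D c A'
A → A c b becomes A' → c b A'
Add A' → ε

Productions for other non-terminals are unchanged:
  D → +
  X → + D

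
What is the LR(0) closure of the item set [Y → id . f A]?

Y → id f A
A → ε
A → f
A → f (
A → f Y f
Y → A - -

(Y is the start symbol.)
Start with: [Y → id . f A]
The dot precedes the terminal f, so nothing is added.

CLOSURE = { [Y → id . f A] }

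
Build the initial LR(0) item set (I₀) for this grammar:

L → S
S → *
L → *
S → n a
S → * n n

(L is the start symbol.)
First, augment the grammar with L' → L
I₀ = CLOSURE({ [L' → . L] }):
  [L' → . L] has the dot before L: add [L → . S], [L → . *]
  [L → . S] has the dot before S: add [S → . *], [S → . n a], [S → . * n n]
No further items can be added.

I₀ = { [L → . *], [L → . S], [L' → . L], [S → . * n n], [S → . *], [S → . n a] }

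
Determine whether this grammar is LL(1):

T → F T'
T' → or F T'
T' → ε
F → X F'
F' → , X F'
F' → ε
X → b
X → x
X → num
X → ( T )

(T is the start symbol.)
Yes, the grammar is LL(1).

A grammar is LL(1) if for each non-terminal N with multiple productions, the predict sets of those productions are pairwise disjoint, where PREDICT(N → α) = (FIRST(α) \ {ε}) ∪ (FOLLOW(N) if α ⇒* ε).

Relevant sets:
  FOLLOW(T') = { $, ')' }
  FOLLOW(F') = { $, ')', 'or' }

For T':
  PREDICT(T' → or F T') = { 'or' }
  PREDICT(T' → ε) = { $, ')' }
For F':
  PREDICT(F' → ',' X F') = { ',' }
  PREDICT(F' → ε) = { $, ')', 'or' }
For X:
  PREDICT(X → b) = { 'b' }
  PREDICT(X → x) = { 'x' }
  PREDICT(X → num) = { 'num' }
  PREDICT(X → '(' T ')') = { '(' }
T, F have a single production, so nothing to check there.

All predict sets are disjoint. The grammar IS LL(1).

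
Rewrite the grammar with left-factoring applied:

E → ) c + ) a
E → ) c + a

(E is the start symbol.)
E → ) c + E'
E' → ) a
E' → a

Left-factoring transforms A → αβ₁ | αβ₂ into A → αA' and A' → β₁ | β₂
(α is the longest common prefix among the alternatives). Repeat until
no nonterminal has two alternatives with a common prefix.

Round 1: E has alternatives sharing prefix ') c +'. Introduce E': E → ) c + E'
  Add: E' → ) a
  Add: E' → a

No remaining common prefixes — done.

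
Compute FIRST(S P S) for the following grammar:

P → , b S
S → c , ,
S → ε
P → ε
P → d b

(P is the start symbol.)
{ ',', 'c', 'd', ε }

FIRST sets of the non-terminals involved (from the grammar, by fixed-point iteration):
  FIRST(S) = { 'c', ε }
  FIRST(P) = { ',', 'd', ε }

To compute FIRST(S P S), process the symbols left to right:
Symbol S is a non-terminal. Add FIRST(S) \ {ε} = { 'c' }
S is nullable (ε ∈ FIRST(S)), continue to the next symbol.
Symbol P is a non-terminal. Add FIRST(P) \ {ε} = { ',', 'd' }
P is nullable (ε ∈ FIRST(P)), continue to the next symbol.
Symbol S is a non-terminal. Add FIRST(S) \ {ε} = { 'c' }
S is nullable (ε ∈ FIRST(S)), continue to the next symbol.
All symbols are nullable, so ε is in the result.
FIRST(S P S) = { ',', 'c', 'd', ε }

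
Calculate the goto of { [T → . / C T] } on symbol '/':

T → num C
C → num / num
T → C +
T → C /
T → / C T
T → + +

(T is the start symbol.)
{ [C → . num / num], [T → / . C T] }

GOTO(I, '/') = CLOSURE({ [A → αX.β] : [A → α.Xβ] ∈ I, X = '/' })

Items with dot before '/', with the dot advanced:
  [T → . / C T] → [T → / . C T]
Closure of the advanced items:
  [T → / . C T] has the dot before C: add [C → . num / num]

GOTO = { [C → . num / num], [T → / . C T] }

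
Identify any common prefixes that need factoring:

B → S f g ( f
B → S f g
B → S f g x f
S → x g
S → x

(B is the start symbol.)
Left-factoring is needed when two productions for the same non-terminal
share a common prefix on the right-hand side.

Productions for B:
  B → S f g ( f
  B → S f g
  B → S f g x f
Productions for S:
  S → x g
  S → x

Found common prefix 'S f g' in productions for B
Found common prefix 'x' in productions for S

Answer: Yes, B has productions with common prefix 'S f g'; S has productions with common prefix 'x'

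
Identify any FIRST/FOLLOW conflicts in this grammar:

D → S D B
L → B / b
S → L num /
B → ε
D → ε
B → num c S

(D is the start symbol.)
Nullable non-terminals: B, D.
FIRST sets used below: FIRST(S) = { '/', 'num' }

B: nullable alternative(s) B → ε; FOLLOW(B) = { $, '/', 'num' }
  B → ε: FIRST \ {ε} = { } — this is the only nullable alternative, skip
  B → num c S: FIRST \ {ε} = { 'num' } — overlaps FOLLOW(B) on { 'num' }: CONFLICT

D: nullable alternative(s) D → ε; FOLLOW(D) = { $, 'num' }
  D → S D B: FIRST \ {ε} = { '/', 'num' } — overlaps FOLLOW(D) on { 'num' }: CONFLICT
  D → ε: FIRST \ {ε} = { } — this is the only nullable alternative, skip

L, S have no nullable alternative, so no FIRST/FOLLOW check is needed there.

So the grammar has 2 FIRST/FOLLOW conflicts (marked CONFLICT above).

Answer: Yes. D → S D B with FOLLOW(D) on { 'num' }; B → num c S with FOLLOW(B) on { 'num' }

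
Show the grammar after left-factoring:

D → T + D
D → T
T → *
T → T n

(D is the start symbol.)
Left-factoring transforms A → αβ₁ | αβ₂ into A → αA' and A' → β₁ | β₂
(α is the longest common prefix among the alternatives). Repeat until
no nonterminal has two alternatives with a common prefix.

Round 1: D has alternatives sharing prefix 'T'. Introduce D': D → T D'
  Add: D' → + D
  Add: D' → ε

No remaining common prefixes — done.

Resulting grammar:
D → T D'
D' → + D
D' → ε
T → *
T → T n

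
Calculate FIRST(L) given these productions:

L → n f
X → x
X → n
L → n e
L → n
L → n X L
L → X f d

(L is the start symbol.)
{ 'n', 'x' }

To compute FIRST(L), examine every production with L on the left-hand side, reading each right-hand side left to right until a non-nullable symbol is reached.

FIRST sets of the other non-terminals involved (by the same procedure, iterated to a fixed point):
  FIRST(X) = { 'n', 'x' }

From L → n f:
  - n is a terminal: add 'n' and stop
From L → n e:
  - n is a terminal: add 'n' and stop
From L → n:
  - n is a terminal: add 'n' and stop
From L → n X L:
  - n is a terminal: add 'n' and stop
From L → X f d:
  - X is a non-terminal: add FIRST(X) \ {ε} = { 'n', 'x' }
    X is not nullable, so stop

Collecting: FIRST(L) = { 'n', 'x' }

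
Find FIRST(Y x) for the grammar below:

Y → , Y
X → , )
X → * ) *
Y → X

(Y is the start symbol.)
{ '*', ',' }

FIRST sets of the non-terminals involved (from the grammar, by fixed-point iteration):
  FIRST(Y) = { '*', ',' }

To compute FIRST(Y x), process the symbols left to right:
Symbol Y is a non-terminal. Add FIRST(Y) \ {ε} = { '*', ',' }
Y is not nullable (ε ∉ FIRST(Y)), so stop here.
FIRST(Y x) = { '*', ',' }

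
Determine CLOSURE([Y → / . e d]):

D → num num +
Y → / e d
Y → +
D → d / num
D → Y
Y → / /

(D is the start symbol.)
To compute CLOSURE, for each item [A → α.Bβ] where B is a non-terminal, add [B → .γ] for all productions B → γ; repeat for the newly added items until nothing changes.

Start with: [Y → / . e d]
The dot precedes the terminal e, so nothing is added.

CLOSURE = { [Y → / . e d] }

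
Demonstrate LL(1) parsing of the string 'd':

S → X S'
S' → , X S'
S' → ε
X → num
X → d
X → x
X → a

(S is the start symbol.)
Stack is shown with the top on the left.

Stack   Input  Action
---------------------
S $     d $    output S → X S'
X S' $  d $    output X → d
d S' $  d $    match 'd'
S' $    $      output S' → ε
$       $      accept

The string is accepted.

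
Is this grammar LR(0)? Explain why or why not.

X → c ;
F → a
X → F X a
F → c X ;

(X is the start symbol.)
A grammar is LR(0) if no state in the canonical LR(0) collection has:
  - both a shift item (dot before a terminal) and a complete item (shift-reduce conflict), or
  - two or more complete items (reduce-reduce conflict; the accept item [X' → X .] counts as a complete item here).

Augment with X' → X and build the canonical LR(0) collection (I0 = CLOSURE({[X' → . X]}), then GOTO on every symbol after a dot until no new states appear). It has 10 states:
  I0: { [F → . a], [F → . c X ;], [X → . F X a], [X → . c ;], [X' → . X] }  — shift
  I1: { [F → . a], [F → . c X ;], [X → . F X a], [X → . c ;], [X → F . X a] }  — shift
  I2: { [X' → X .] }  — accept
  I3: { [F → a .] }  — reduce
  I4: { [F → . a], [F → . c X ;], [F → c . X ;], [X → . F X a], [X → . c ;], [X → c . ;] }  — shift
  I5: { [X → c ; .] }  — reduce
  I6: { [F → c X . ;] }  — shift
  I7: { [F → c X ; .] }  — reduce
  I8: { [X → F X . a] }  — shift
  I9: { [X → F X a .] }  — reduce

Every state is either a pure shift/goto state or contains exactly one complete item and nothing to shift — no conflicts. The grammar is LR(0).

Answer: Yes, the grammar is LR(0)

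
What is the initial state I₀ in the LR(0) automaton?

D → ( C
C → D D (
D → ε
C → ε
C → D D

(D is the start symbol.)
First, augment the grammar with D' → D
I₀ = CLOSURE({ [D' → . D] }):
  [D' → . D] has the dot before D: add [D → . ( C], [D → .]
No further items can be added.

I₀ = { [D → . ( C], [D → .], [D' → . D] }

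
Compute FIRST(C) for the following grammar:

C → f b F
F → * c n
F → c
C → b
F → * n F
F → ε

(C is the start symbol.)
To compute FIRST(C), examine every production with C on the left-hand side, reading each right-hand side left to right until a non-nullable symbol is reached.

From C → f b F:
  - f is a terminal: add 'f' and stop
From C → b:
  - b is a terminal: add 'b' and stop

Collecting: FIRST(C) = { 'b', 'f' }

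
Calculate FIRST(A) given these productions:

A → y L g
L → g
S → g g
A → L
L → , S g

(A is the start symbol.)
FIRST sets of the other non-terminals involved (by the same procedure, iterated to a fixed point):
  FIRST(L) = { ',', 'g' }

From A → y L g:
  - y is a terminal: add 'y' and stop
From A → L:
  - L is a non-terminal: add FIRST(L) \ {ε} = { ',', 'g' }
    L is not nullable, so stop

Collecting: FIRST(A) = { ',', 'g', 'y' }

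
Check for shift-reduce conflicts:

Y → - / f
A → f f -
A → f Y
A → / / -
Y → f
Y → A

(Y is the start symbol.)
Yes — I5: [Y → f .] vs [A → . / / -]; I7: [Y → f .] vs [A → . / / -]; I8: [A → f f - .] vs [Y → - . / f]

A shift-reduce conflict occurs when an LR(0) state has both:
  - a complete (reduce) item [A → α .] (dot at the end), and
  - a shift item [B → β . c γ] (dot before a terminal).

Augment with Y' → Y and build the canonical LR(0) collection (I0 = CLOSURE({[Y' → . Y]}), then GOTO on every symbol after a dot until no new states appear). It has 13 states:
  I0: { [A → . / / -], [A → . f Y], [A → . f f -], [Y → . - / f], [Y → . A], [Y → . f], [Y' → . Y] }  — shift
  I1: { [Y → - . / f] }  — shift
  I2: { [A → / . / -] }  — shift
  I3: { [Y → A .] }  — reduce
  I4: { [Y' → Y .] }  — accept
  I5: { [A → . / / -], [A → . f Y], [A → . f f -], [A → f . Y], [A → f . f -], [Y → . - / f], [Y → . A], [Y → . f], [Y → f .] }  — shift, reduce
  I6: { [A → f Y .] }  — reduce
  I7: { [A → . / / -], [A → . f Y], [A → . f f -], [A → f . Y], [A → f . f -], [A → f f . -], [Y → . - / f], [Y → . A], [Y → . f], [Y → f .] }  — shift, reduce
  I8: { [A → f f - .], [Y → - . / f] }  — shift, reduce
  I9: { [Y → - / . f] }  — shift
  I10: { [Y → - / f .] }  — reduce
  I11: { [A → / / . -] }  — shift
  I12: { [A → / / - .] }  — reduce

I5 contains reduce item [Y → f .] and shift items [A → . / / -], [A → . f Y], [A → . f f -], [A → f . f -], [Y → . - / f], [Y → . f] — shift-reduce conflict.
I7 contains reduce item [Y → f .] and shift items [A → . / / -], [A → . f Y], [A → . f f -], [A → f . f -], [A → f f . -], [Y → . - / f], [Y → . f] — shift-reduce conflict.
I8 contains reduce item [A → f f - .] and shift item [Y → - . / f] — shift-reduce conflict.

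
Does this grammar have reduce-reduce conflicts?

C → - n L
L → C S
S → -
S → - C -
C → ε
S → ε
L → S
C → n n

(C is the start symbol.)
Yes — I5: [C → .] vs [S → .]; I6: [C → .] vs [S → - .]; I10: [C → .] vs [S → - .]; I14: [C → .] vs [S → .]

Augment with C' → C and build the canonical LR(0) collection (I0 = CLOSURE({[C' → . C]}), then GOTO on every symbol after a dot until no new states appear). It has 16 states:
  I0: { [C → . - n L], [C → . n n], [C → .], [C' → . C] }  — shift, reduce
  I1: { [C → - . n L] }  — shift
  I2: { [C' → C .] }  — accept
  I3: { [C → n . n] }  — shift
  I4: { [C → n n .] }  — reduce
  I5: { [C → - n . L], [C → . - n L], [C → . n n], [C → .], [L → . C S], [L → . S], [S → . - C -], [S → . -], [S → .] }  — shift, 2 reduces
  I6: { [C → - . n L], [C → . - n L], [C → . n n], [C → .], [S → - . C -], [S → - .] }  — shift, 2 reduces
  I7: { [L → C . S], [S → . - C -], [S → . -], [S → .] }  — shift, reduce
  I8: { [C → - n L .] }  — reduce
  I9: { [L → S .] }  — reduce
  I10: { [C → . - n L], [C → . n n], [C → .], [S → - . C -], [S → - .] }  — shift, 2 reduces
  I11: { [L → C S .] }  — reduce
  I12: { [S → - C . -] }  — shift
  I13: { [S → - C - .] }  — reduce
  I14: { [C → - n . L], [C → . - n L], [C → . n n], [C → .], [C → n . n], [L → . C S], [L → . S], [S → . - C -], [S → . -], [S → .] }  — shift, 2 reduces
  I15: { [C → n . n], [C → n n .] }  — shift, reduce

I5 contains complete items [C → .], [S → .] — reduce-reduce conflict.
I6 contains complete items [C → .], [S → - .] — reduce-reduce conflict.
I10 contains complete items [C → .], [S → - .] — reduce-reduce conflict.
I14 contains complete items [C → .], [S → .] — reduce-reduce conflict.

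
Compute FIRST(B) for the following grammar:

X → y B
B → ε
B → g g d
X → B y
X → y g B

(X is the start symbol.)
{ 'g', ε }

To compute FIRST(B), examine every production with B on the left-hand side, reading each right-hand side left to right until a non-nullable symbol is reached.

From B → ε:
  - ε-production, so ε ∈ FIRST(B)
From B → g g d:
  - g is a terminal: add 'g' and stop

Collecting: FIRST(B) = { 'g', ε }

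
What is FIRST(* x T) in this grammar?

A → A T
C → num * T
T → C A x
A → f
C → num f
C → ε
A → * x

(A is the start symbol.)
To compute FIRST(* x T), process the symbols left to right:
Symbol * is a terminal. Add '*' and stop.
FIRST(* x T) = { '*' }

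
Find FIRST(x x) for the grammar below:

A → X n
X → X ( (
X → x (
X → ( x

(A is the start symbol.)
{ 'x' }

To compute FIRST(x x), process the symbols left to right:
Symbol x is a terminal. Add 'x' and stop.
FIRST(x x) = { 'x' }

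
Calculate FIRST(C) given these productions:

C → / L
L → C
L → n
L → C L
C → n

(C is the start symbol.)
{ '/', 'n' }

From C → / L:
  - '/' is a terminal: add '/' and stop
From C → n:
  - n is a terminal: add 'n' and stop

Collecting: FIRST(C) = { '/', 'n' }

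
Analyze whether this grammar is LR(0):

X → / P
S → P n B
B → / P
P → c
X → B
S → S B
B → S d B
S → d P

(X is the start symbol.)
No. Shift-reduce conflict between [S → d P .] and [S → P . n B]

A grammar is LR(0) if no state in the canonical LR(0) collection has:
  - both a shift item (dot before a terminal) and a complete item (shift-reduce conflict), or
  - two or more complete items (reduce-reduce conflict; the accept item [X' → X .] counts as a complete item here).

Augment with X' → X and build the canonical LR(0) collection (I0 = CLOSURE({[X' → . X]}), then GOTO on every symbol after a dot until no new states appear). It has 18 states:
  I0: { [B → . / P], [B → . S d B], [P → . c], [S → . P n B], [S → . S B], [S → . d P], [X → . / P], [X → . B], [X' → . X] }  — shift
  I1: { [B → / . P], [P → . c], [X → / . P] }  — shift
  I2: { [X → B .] }  — reduce
  I3: { [S → P . n B] }  — shift
  I4: { [B → . / P], [B → . S d B], [B → S . d B], [P → . c], [S → . P n B], [S → . S B], [S → . d P], [S → S . B] }  — shift
  I5: { [X' → X .] }  — accept
  I6: { [P → c .] }  — reduce
  I7: { [P → . c], [S → d . P] }  — shift
  I8: { [S → d P .] }  — reduce
  I9: { [B → / . P], [P → . c] }  — shift
  I10: { [S → S B .] }  — reduce
  I11: { [B → . / P], [B → . S d B], [B → S d . B], [P → . c], [S → . P n B], [S → . S B], [S → . d P], [S → d . P] }  — shift
  I12: { [B → S d B .] }  — reduce
  I13: { [S → P . n B], [S → d P .] }  — shift, reduce
  I14: { [B → . / P], [B → . S d B], [P → . c], [S → . P n B], [S → . S B], [S → . d P], [S → P n . B] }  — shift
  I15: { [S → P n B .] }  — reduce
  I16: { [B → / P .] }  — reduce
  I17: { [B → / P .], [X → / P .] }  — 2 reduces

Conflict in state I13:
  Shift-reduce conflict between [S → d P .] and [S → P . n B]
So the grammar is NOT LR(0).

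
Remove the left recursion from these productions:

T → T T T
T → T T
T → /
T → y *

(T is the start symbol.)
T → / T'
T → y * T'
T' → T T T'
T' → T T'
T' → ε

T is directly left-recursive. The standard transformation for
  A → A α₁ | ... | A α_m | β₁ | ... | β_n
is
  A  → β₁ A' | ... | β_n A'
  A' → α₁ A' | ... | α_m A' | ε

T → / becomes T → / T'
T → y * becomes T → y * T'
T → T T T becomes T' → T T T'
T → T T becomes T' → T T'
Add T' → ε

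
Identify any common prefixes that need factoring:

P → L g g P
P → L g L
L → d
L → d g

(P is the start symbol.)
Yes, P has productions with common prefix 'L g'; L has productions with common prefix 'd'

Left-factoring is needed when two productions for the same non-terminal
share a common prefix on the right-hand side.

Productions for P:
  P → L g g P
  P → L g L
Productions for L:
  L → d
  L → d g

Found common prefix 'L g' in productions for P
Found common prefix 'd' in productions for L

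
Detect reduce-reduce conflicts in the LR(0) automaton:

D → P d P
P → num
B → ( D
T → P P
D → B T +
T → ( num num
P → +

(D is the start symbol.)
No reduce-reduce conflicts

A reduce-reduce conflict occurs when an LR(0) state has two complete items [A → α .] and [B → β .] — both call for a reduction, and with no lookahead the parser cannot choose between them.

Augment with D' → D and build the canonical LR(0) collection (I0 = CLOSURE({[D' → . D]}), then GOTO on every symbol after a dot until no new states appear). It has 17 states:
  I0: { [B → . ( D], [D → . B T +], [D → . P d P], [D' → . D], [P → . +], [P → . num] }  — shift
  I1: { [B → ( . D], [B → . ( D], [D → . B T +], [D → . P d P], [P → . +], [P → . num] }  — shift
  I2: { [P → + .] }  — reduce
  I3: { [D → B . T +], [P → . +], [P → . num], [T → . ( num num], [T → . P P] }  — shift
  I4: { [D' → D .] }  — accept
  I5: { [D → P . d P] }  — shift
  I6: { [P → num .] }  — reduce
  I7: { [D → P d . P], [P → . +], [P → . num] }  — shift
  I8: { [D → P d P .] }  — reduce
  I9: { [T → ( . num num] }  — shift
  I10: { [P → . +], [P → . num], [T → P . P] }  — shift
  I11: { [D → B T . +] }  — shift
  I12: { [D → B T + .] }  — reduce
  I13: { [T → P P .] }  — reduce
  I14: { [T → ( num . num] }  — shift
  I15: { [T → ( num num .] }  — reduce
  I16: { [B → ( D .] }  — reduce

No state contains more than one complete item.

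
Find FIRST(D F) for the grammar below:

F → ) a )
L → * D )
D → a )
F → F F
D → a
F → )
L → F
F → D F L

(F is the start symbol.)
FIRST sets of the non-terminals involved (from the grammar, by fixed-point iteration):
  FIRST(D) = { 'a' }

To compute FIRST(D F), process the symbols left to right:
Symbol D is a non-terminal. Add FIRST(D) \ {ε} = { 'a' }
D is not nullable (ε ∉ FIRST(D)), so stop here.
FIRST(D F) = { 'a' }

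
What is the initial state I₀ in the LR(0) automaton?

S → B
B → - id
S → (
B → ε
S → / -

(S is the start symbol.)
First, augment the grammar with S' → S
I₀ = CLOSURE({ [S' → . S] }):
  [S' → . S] has the dot before S: add [S → . B], [S → . (], [S → . / -]
  [S → . B] has the dot before B: add [B → . - id], [B → .]
No further items can be added.

I₀ = { [B → . - id], [B → .], [S → . (], [S → . / -], [S → . B], [S' → . S] }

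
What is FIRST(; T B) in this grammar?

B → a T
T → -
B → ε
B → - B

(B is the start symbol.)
To compute FIRST(; T B), process the symbols left to right:
Symbol ; is a terminal. Add ';' and stop.
FIRST(; T B) = { ';' }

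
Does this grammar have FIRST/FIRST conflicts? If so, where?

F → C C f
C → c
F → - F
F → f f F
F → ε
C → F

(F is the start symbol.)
A FIRST/FIRST conflict occurs when two productions N → α and N → β for the same non-terminal have FIRST(α) ∩ FIRST(β) ≠ ∅ (with ε ∈ FIRST of a nullable right-hand side, so two nullable alternatives also conflict).

FIRST sets of the non-terminals at (or reachable through a nullable prefix from) the front of some alternative:
  FIRST(C) = { '-', 'c', 'f', ε }
  FIRST(F) = { '-', 'c', 'f', ε }

Productions for F:
  F → C C f: FIRST = { '-', 'c', 'f' }
  F → - F: FIRST = { '-' }
  F → f f F: FIRST = { 'f' }
  F → ε: FIRST = { ε }
Productions for C:
  C → c: FIRST = { 'c' }
  C → F: FIRST = { '-', 'c', 'f', ε }

Conflict for F: F → C C f and F → - F
  Overlap: { '-' }
Conflict for F: F → C C f and F → f f F
  Overlap: { 'f' }
Conflict for C: C → c and C → F
  Overlap: { 'c' }

Answer: Yes. F → C C f / F → '-' F on { '-' }; F → C C f / F → f f F on { 'f' }; C → c / C → F on { 'c' }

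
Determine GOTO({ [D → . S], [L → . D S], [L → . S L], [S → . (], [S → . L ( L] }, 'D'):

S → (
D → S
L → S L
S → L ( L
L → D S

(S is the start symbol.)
GOTO(I, 'D') = CLOSURE({ [A → αX.β] : [A → α.Xβ] ∈ I, X = 'D' })

Items with dot before 'D', with the dot advanced:
  [L → . D S] → [L → D . S]
Closure of the advanced items:
  [L → D . S] has the dot before S: add [S → . (], [S → . L ( L]
  [S → . L ( L] has the dot before L: add [L → . S L], [L → . D S]
  [L → . D S] has the dot before D: add [D → . S]

GOTO = { [D → . S], [L → . D S], [L → . S L], [L → D . S], [S → . (], [S → . L ( L] }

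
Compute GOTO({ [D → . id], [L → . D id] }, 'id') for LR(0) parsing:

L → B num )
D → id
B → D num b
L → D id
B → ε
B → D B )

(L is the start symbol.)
{ [D → id .] }

GOTO(I, 'id') = CLOSURE({ [A → αX.β] : [A → α.Xβ] ∈ I, X = 'id' })

Items with dot before 'id', with the dot advanced:
  [D → . id] → [D → id .]
Closure adds nothing (no advanced item has the dot before a non-terminal).

GOTO = { [D → id .] }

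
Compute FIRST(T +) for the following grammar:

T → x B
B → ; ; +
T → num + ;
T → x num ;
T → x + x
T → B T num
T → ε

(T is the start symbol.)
FIRST sets of the non-terminals involved (from the grammar, by fixed-point iteration):
  FIRST(T) = { ';', 'num', 'x', ε }

To compute FIRST(T +), process the symbols left to right:
Symbol T is a non-terminal. Add FIRST(T) \ {ε} = { ';', 'num', 'x' }
T is nullable (ε ∈ FIRST(T)), continue to the next symbol.
Symbol + is a terminal. Add '+' and stop.
FIRST(T +) = { '+', ';', 'num', 'x' }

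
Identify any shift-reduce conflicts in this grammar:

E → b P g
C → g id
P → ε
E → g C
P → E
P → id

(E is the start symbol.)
A shift-reduce conflict occurs when an LR(0) state has both:
  - a complete (reduce) item [A → α .] (dot at the end), and
  - a shift item [B → β . c γ] (dot before a terminal).

Augment with E' → E and build the canonical LR(0) collection (I0 = CLOSURE({[E' → . E]}), then GOTO on every symbol after a dot until no new states appear). It has 11 states:
  I0: { [E → . b P g], [E → . g C], [E' → . E] }  — shift
  I1: { [E' → E .] }  — accept
  I2: { [E → . b P g], [E → . g C], [E → b . P g], [P → . E], [P → . id], [P → .] }  — shift, reduce
  I3: { [C → . g id], [E → g . C] }  — shift
  I4: { [E → g C .] }  — reduce
  I5: { [C → g . id] }  — shift
  I6: { [C → g id .] }  — reduce
  I7: { [P → E .] }  — reduce
  I8: { [E → b P . g] }  — shift
  I9: { [P → id .] }  — reduce
  I10: { [E → b P g .] }  — reduce

I2 contains reduce item [P → .] and shift items [E → . b P g], [E → . g C], [P → . id] — shift-reduce conflict.

Answer: Yes — I2: [P → .] vs [E → . b P g]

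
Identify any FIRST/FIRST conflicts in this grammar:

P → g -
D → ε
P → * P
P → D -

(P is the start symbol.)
A FIRST/FIRST conflict occurs when two productions N → α and N → β for the same non-terminal have FIRST(α) ∩ FIRST(β) ≠ ∅ (with ε ∈ FIRST of a nullable right-hand side, so two nullable alternatives also conflict).

FIRST sets of the non-terminals at (or reachable through a nullable prefix from) the front of some alternative:
  FIRST(D) = { ε }

Productions for P:
  P → g -: FIRST = { 'g' }
  P → * P: FIRST = { '*' }
  P → D -: FIRST = { '-' }
D has only one production, so no FIRST/FIRST conflict is possible there.

All alternatives of each non-terminal have pairwise disjoint FIRST sets.

Answer: No FIRST/FIRST conflicts.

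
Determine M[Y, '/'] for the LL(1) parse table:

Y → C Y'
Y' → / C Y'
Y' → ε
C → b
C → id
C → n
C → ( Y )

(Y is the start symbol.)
To find M[Y, '/'], we find productions for Y where '/' is in the predict set (PREDICT(N → α) = (FIRST(α) \ {ε}) ∪ (FOLLOW(N) if α ⇒* ε)).

Relevant sets:
  FIRST(C) = { '(', 'b', 'id', 'n' }

Y → C Y': PREDICT = { '(', 'b', 'id', 'n' }

M[Y, '/'] is empty (no production applies)

Answer: Empty (error entry)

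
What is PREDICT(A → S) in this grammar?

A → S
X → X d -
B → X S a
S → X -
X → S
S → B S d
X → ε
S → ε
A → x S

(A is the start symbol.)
{ $, '-', 'a', 'd' }

PREDICT(A → S) = (FIRST(RHS) \ {ε}) ∪ (FOLLOW(A) if ε ∈ FIRST(RHS), i.e. RHS ⇒* ε)
FIRST(S) = { '-', 'a', 'd', ε }
FIRST(S) = { '-', 'a', 'd', ε }
ε ∈ FIRST(S) (the right-hand side is nullable), so add FOLLOW(A) = { $ }
PREDICT(A → S) = { $, '-', 'a', 'd' }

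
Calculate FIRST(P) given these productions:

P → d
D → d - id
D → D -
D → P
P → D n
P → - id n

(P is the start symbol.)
{ '-', 'd' }

To compute FIRST(P), examine every production with P on the left-hand side, reading each right-hand side left to right until a non-nullable symbol is reached.

FIRST sets of the other non-terminals involved (by the same procedure, iterated to a fixed point):
  FIRST(D) = { '-', 'd' }

From P → d:
  - d is a terminal: add 'd' and stop
From P → D n:
  - D is a non-terminal: add FIRST(D) \ {ε} = { '-', 'd' }
    D is not nullable, so stop
From P → - id n:
  - '-' is a terminal: add '-' and stop

Collecting: FIRST(P) = { '-', 'd' }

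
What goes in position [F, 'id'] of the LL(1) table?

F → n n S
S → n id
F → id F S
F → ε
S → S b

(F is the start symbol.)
F → id F S

To find M[F, 'id'], we find productions for F where 'id' is in the predict set (PREDICT(N → α) = (FIRST(α) \ {ε}) ∪ (FOLLOW(N) if α ⇒* ε)).

Relevant sets:
  FOLLOW(F) = { $, 'n' }

F → n n S: PREDICT = { 'n' }
F → id F S: PREDICT = { 'id' }
  'id' is in predict set, so this production goes in M[F, 'id']
F → ε: PREDICT = { $, 'n' }

M[F, 'id'] = F → id F S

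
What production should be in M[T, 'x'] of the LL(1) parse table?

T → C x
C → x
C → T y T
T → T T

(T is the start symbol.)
To find M[T, 'x'], we find productions for T where 'x' is in the predict set (PREDICT(N → α) = (FIRST(α) \ {ε}) ∪ (FOLLOW(N) if α ⇒* ε)).

Relevant sets:
  FIRST(C) = { 'x' }
  FIRST(T) = { 'x' }

T → C x: PREDICT = { 'x' }
  'x' is in predict set, so this production goes in M[T, 'x']
T → T T: PREDICT = { 'x' }
  'x' is in predict set, so this production goes in M[T, 'x']

M[T, 'x'] = T → C x, T → T T  (a multiply-defined cell — the grammar is not LL(1))

Answer: T → C x, T → T T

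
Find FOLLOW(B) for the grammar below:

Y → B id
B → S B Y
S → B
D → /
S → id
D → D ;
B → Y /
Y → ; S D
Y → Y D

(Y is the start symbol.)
{ '/', ';', 'id' }

In Y → B id: B is followed by id, add FIRST(id) \ {ε} = { 'id' }
In B → S B Y: B is followed by Y, add FIRST(Y) \ {ε} = { ';', 'id' }
In S → B: B is at the end, add FOLLOW(S)

The FOLLOW sets referred to above (computed the same way, to a fixed point):
  FOLLOW(S) = { '/', ';', 'id' }

Taking the union: FOLLOW(B) = { '/', ';', 'id' }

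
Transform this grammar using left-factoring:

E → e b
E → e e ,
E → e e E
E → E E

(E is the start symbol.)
Left-factoring transforms A → αβ₁ | αβ₂ into A → αA' and A' → β₁ | β₂
(α is the longest common prefix among the alternatives). Repeat until
no nonterminal has two alternatives with a common prefix.

Round 1: E has alternatives sharing prefix 'e'. Introduce E': E → e E'
  Add: E' → b
  Add: E' → e ,
  Add: E' → e E

Round 2: E' has alternatives sharing prefix 'e'. Introduce E'': E' → e E''
  Add: E'' → ,
  Add: E'' → E

No remaining common prefixes — done.

Resulting grammar:
E → e E'
E' → b
E' → e E''
E'' → ,
E'' → E
E → E E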